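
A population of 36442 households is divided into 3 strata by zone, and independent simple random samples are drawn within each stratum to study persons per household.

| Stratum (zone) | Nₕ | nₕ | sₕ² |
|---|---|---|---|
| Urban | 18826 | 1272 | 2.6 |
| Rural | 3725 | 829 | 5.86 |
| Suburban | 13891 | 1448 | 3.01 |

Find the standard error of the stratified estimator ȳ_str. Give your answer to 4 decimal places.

Var(ȳ_str) = Σₕ Wₕ²(1 − fₕ)sₕ²/nₕ with Wₕ = Nₕ/N, N = 36442.
Urban: Wₕ = 0.51660172; term = 0.51660172²·(1 − 0.06756613)·2.6/1272 = 5.086464 × 10^-4.
Rural: Wₕ = 0.10221722; term = 0.10221722²·(1 − 0.22255034)·5.86/829 = 5.7420043 × 10^-5.
Suburban: Wₕ = 0.38118105; term = 0.38118105²·(1 − 0.10424016)·3.01/1448 = 2.7055287 × 10^-4.
Sum = 8.3661931 × 10^-4.
SE = √(8.3661931 × 10^-4) = 0.0289.

0.0289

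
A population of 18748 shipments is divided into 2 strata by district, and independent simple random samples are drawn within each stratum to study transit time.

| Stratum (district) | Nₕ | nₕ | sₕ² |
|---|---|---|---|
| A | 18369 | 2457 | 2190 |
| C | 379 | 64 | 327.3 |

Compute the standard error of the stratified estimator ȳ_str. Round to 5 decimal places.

Var(ȳ_str) = Σₕ Wₕ²(1 − fₕ)sₕ²/nₕ with Wₕ = Nₕ/N, N = 18748.
A: Wₕ = 0.97978451; term = 0.97978451²·(1 − 0.13375796)·2190/2457 = 0.74120673.
C: Wₕ = 0.02021549; term = 0.02021549²·(1 − 0.16886544)·327.3/64 = 0.0017370243.
Sum = 0.74294375.
SE = √(0.74294375) = 0.86194.

0.86194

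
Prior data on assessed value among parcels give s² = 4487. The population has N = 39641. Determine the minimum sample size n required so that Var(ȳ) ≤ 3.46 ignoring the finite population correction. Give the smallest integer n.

1297

Without fpc, n₀ = s²/D = 4487/3.46 = 1296.8208.
Rounding up, n = 1297.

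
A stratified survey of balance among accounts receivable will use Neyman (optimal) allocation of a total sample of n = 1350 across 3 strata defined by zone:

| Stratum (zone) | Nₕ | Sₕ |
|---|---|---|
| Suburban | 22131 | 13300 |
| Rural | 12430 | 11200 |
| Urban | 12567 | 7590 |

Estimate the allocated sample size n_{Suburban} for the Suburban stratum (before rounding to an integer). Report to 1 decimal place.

751.2

Neyman allocation: nₕ = n·NₕSₕ / Σⱼ NⱼSⱼ.
Σ NⱼSⱼ = 22131·13300 + 12430·11200 + 12567·7590 = 5.2894183 × 10^8.
n_{Suburban} = 1350·22131·13300 / (5.2894183 × 10^8) = 751.2.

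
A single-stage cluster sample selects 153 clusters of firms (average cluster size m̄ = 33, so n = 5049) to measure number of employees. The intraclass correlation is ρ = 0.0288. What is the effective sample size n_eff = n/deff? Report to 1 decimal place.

2627.5

deff = 1 + (33 − 1)·0.0288 = 1 + 0.9216 = 1.9216.
n_eff = 5049 / 1.9216 = 2627.5.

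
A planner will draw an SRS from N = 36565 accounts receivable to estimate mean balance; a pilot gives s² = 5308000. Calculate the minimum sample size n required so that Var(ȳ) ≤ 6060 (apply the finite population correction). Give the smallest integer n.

856

Without fpc, n₀ = s²/D = 5308000/6060 = 875.9076.
With fpc, (1 − n/N)·s²/n ≤ D requires n ≥ n₀/(1 + n₀/N) = 875.9076/(1 + 875.9076/36565) = 855.4163.
Rounding up, n = 856.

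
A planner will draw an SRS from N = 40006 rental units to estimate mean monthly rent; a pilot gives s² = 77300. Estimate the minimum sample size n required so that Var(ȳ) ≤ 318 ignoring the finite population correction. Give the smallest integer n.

Without fpc, n₀ = s²/D = 77300/318 = 243.0818.
Rounding up, n = 244.

244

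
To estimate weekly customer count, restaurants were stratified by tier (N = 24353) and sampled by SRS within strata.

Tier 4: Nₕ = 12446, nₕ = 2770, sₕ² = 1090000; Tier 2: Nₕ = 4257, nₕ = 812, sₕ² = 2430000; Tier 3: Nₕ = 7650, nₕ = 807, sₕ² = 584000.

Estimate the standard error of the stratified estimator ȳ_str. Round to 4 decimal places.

14.7574

Var(ȳ_str) = Σₕ Wₕ²(1 − fₕ)sₕ²/nₕ with Wₕ = Nₕ/N, N = 24353.
Tier 4: Wₕ = 0.51106640; term = 0.51106640²·(1 − 0.22256147)·1090000/2770 = 79.903803.
Tier 2: Wₕ = 0.17480393; term = 0.17480393²·(1 − 0.19074466)·2430000/812 = 74.001101.
Tier 3: Wₕ = 0.31412968; term = 0.31412968²·(1 − 0.10549020)·584000/807 = 63.876682.
Sum = 217.78159.
SE = √(217.78159) = 14.7574.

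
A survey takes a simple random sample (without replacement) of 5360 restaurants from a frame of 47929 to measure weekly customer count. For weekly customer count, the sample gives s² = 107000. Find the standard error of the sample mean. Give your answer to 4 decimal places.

4.2107

Under SRS without replacement, Var(ȳ) = (1 − f)·s²/n with f = n/N = 5360/47929 = 0.11183208.
Var(ȳ) = (1 − 0.11183208)·107000/5360 = 0.88816792·19.962687 = 17.730218.
SE(ȳ) = √(17.730218) = 4.2107.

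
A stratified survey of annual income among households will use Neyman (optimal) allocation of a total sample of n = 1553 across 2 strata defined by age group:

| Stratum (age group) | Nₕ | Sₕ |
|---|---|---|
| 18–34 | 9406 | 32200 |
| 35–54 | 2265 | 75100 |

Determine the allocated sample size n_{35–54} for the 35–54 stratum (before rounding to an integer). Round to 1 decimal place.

Neyman allocation: nₕ = n·NₕSₕ / Σⱼ NⱼSⱼ.
Σ NⱼSⱼ = 9406·32200 + 2265·75100 = 4.729747 × 10^8.
n_{35–54} = 1553·2265·75100 / (4.729747 × 10^8) = 558.5.

558.5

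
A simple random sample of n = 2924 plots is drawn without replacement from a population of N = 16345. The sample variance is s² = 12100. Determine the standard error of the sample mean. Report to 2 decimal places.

1.84

Under SRS without replacement, Var(ȳ) = (1 − f)·s²/n with f = n/N = 2924/16345 = 0.17889263.
Var(ȳ) = (1 − 0.17889263)·12100/2924 = 0.82110737·4.1381669 = 3.3978793.
SE(ȳ) = √(3.3978793) = 1.84.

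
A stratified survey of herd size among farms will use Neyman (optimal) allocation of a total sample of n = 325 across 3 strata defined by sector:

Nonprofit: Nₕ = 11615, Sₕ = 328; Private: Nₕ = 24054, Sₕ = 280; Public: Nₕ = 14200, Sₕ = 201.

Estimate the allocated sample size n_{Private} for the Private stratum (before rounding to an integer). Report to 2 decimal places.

163.36

Neyman allocation: nₕ = n·NₕSₕ / Σⱼ NⱼSⱼ.
Σ NⱼSⱼ = 11615·328 + 24054·280 + 14200·201 = 1.339904 × 10^7.
n_{Private} = 325·24054·280 / (1.339904 × 10^7) = 163.36.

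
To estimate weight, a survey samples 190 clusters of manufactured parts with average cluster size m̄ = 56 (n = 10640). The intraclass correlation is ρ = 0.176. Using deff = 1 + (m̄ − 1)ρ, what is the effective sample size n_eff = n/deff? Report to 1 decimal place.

deff = 1 + (56 − 1)·0.176 = 1 + 9.68 = 10.68.
n_eff = 10640 / 10.68 = 996.3.

996.3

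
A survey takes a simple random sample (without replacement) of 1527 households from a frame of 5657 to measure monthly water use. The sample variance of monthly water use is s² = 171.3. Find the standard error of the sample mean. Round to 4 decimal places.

0.2862

Under SRS without replacement, Var(ȳ) = (1 − f)·s²/n with f = n/N = 1527/5657 = 0.26993106.
Var(ȳ) = (1 − 0.26993106)·171.3/1527 = 0.73006894·0.11218075 = 0.081899679.
SE(ȳ) = √(0.081899679) = 0.2862.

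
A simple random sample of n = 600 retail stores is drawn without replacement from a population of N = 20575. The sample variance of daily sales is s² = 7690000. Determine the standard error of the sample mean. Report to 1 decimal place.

Under SRS without replacement, Var(ȳ) = (1 − f)·s²/n with f = n/N = 600/20575 = 0.02916160.
Var(ȳ) = (1 − 0.02916160)·7690000/600 = 0.97083840·12816.667 = 12442.912.
SE(ȳ) = √(12442.912) = 111.5.

111.5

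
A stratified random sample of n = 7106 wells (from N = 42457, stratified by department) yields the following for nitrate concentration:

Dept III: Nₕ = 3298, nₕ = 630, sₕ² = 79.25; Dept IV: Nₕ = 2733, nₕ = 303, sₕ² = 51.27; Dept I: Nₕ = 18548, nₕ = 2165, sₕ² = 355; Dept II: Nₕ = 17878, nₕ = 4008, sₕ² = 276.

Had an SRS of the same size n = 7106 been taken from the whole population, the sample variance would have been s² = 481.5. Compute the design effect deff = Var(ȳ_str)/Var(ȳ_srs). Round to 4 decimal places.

0.6798

Var(ȳ_str) = Σ Wₕ²(1−fₕ)sₕ²/nₕ with Wₕ = Nₕ/42457:
  Dept III: (3298/42457)²·(1−630/3298)·79.25/630 = 6.140399 × 10^-4
  Dept IV: (2733/42457)²·(1−303/2733)·51.27/303 = 6.2340171 × 10^-4
  Dept I: (18548/42457)²·(1−2165/18548)·355/2165 = 0.027641548
  Dept II: (17878/42457)²·(1−4008/17878)·276/4008 = 0.0094727954
  → Var(ȳ_str) = 0.038351785.
Var(ȳ_srs) = (1 − 7106/42457)·481.5/7106 = 0.056418754.
deff = 0.038351785 / 0.056418754 = 0.6798.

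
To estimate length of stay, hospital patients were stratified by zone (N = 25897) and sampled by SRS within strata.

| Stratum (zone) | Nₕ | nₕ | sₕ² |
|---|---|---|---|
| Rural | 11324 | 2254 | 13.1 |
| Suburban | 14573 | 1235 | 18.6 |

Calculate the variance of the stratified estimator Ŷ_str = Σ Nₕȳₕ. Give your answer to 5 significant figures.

3.5244 × 10^6

Var(Ŷ_str) = Σₕ Nₕ²(1 − fₕ)sₕ²/nₕ.
Rural: 11324²·(1 − 2254/11324)·13.1/2254 = 596931.55.
Suburban: 14573²·(1 − 1235/14573)·18.6/1235 = 2.9274242 × 10^6.
Sum = 3.5243558 × 10^6.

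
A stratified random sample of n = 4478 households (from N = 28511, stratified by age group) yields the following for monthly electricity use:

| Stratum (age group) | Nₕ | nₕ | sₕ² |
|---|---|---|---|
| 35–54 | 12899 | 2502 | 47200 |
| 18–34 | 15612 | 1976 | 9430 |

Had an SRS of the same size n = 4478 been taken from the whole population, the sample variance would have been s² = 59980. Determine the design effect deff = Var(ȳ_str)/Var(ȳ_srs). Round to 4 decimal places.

Var(ȳ_str) = Σ Wₕ²(1−fₕ)sₕ²/nₕ with Wₕ = Nₕ/28511:
  35–54: (12899/28511)²·(1−2502/12899)·47200/2502 = 3.1123891
  18–34: (15612/28511)²·(1−1976/15612)·9430/1976 = 1.249814
  → Var(ȳ_str) = 4.3622031.
Var(ȳ_srs) = (1 − 4478/28511)·59980/4478 = 11.290623.
deff = 4.3622031 / 11.290623 = 0.3864.

0.3864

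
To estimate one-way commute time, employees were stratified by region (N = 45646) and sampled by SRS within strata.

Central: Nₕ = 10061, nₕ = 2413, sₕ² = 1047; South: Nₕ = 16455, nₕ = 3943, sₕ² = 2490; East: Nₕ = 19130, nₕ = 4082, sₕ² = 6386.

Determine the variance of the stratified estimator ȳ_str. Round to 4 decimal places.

0.2946

Var(ȳ_str) = Σₕ Wₕ²(1 − fₕ)sₕ²/nₕ with Wₕ = Nₕ/N, N = 45646.
Central: Wₕ = 0.22041362; term = 0.22041362²·(1 − 0.23983699)·1047/2413 = 0.016024074.
South: Wₕ = 0.36049161; term = 0.36049161²·(1 − 0.23962321)·2490/3943 = 0.062401027.
East: Wₕ = 0.41909477; term = 0.41909477²·(1 − 0.21338212)·6386/4082 = 0.21614451.
Sum = 0.29456961.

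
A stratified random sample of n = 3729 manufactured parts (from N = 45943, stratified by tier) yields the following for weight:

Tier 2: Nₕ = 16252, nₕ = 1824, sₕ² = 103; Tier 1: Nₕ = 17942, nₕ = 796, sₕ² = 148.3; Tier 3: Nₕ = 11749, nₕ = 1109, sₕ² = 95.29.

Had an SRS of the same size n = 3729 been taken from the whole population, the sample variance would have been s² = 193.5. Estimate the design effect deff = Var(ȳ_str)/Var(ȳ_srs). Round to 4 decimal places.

0.8078

Var(ȳ_str) = Σ Wₕ²(1−fₕ)sₕ²/nₕ with Wₕ = Nₕ/45943:
  Tier 2: (16252/45943)²·(1−1824/16252)·103/1824 = 0.0062731639
  Tier 1: (17942/45943)²·(1−796/17942)·148.3/796 = 0.027153327
  Tier 3: (11749/45943)²·(1−1109/11749)·95.29/1109 = 0.0050888496
  → Var(ȳ_str) = 0.038515341.
Var(ȳ_srs) = (1 − 3729/45943)·193.5/3729 = 0.047678847.
deff = 0.038515341 / 0.047678847 = 0.8078.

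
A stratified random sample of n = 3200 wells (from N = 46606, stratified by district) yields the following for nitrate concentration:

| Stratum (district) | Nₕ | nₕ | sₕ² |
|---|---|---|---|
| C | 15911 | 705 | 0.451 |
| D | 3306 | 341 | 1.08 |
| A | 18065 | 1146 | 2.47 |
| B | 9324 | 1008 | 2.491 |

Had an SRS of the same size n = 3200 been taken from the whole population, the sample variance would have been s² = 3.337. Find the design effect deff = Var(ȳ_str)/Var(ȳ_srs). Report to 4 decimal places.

0.4912

Var(ȳ_str) = Σ Wₕ²(1−fₕ)sₕ²/nₕ with Wₕ = Nₕ/46606:
  C: (15911/46606)²·(1−705/15911)·0.451/705 = 7.1255144 × 10^-5
  D: (3306/46606)²·(1−341/3306)·1.08/341 = 1.4292667 × 10^-5
  A: (18065/46606)²·(1−1146/18065)·2.47/1146 = 3.032783 × 10^-4
  B: (9324/46606)²·(1−1008/9324)·2.491/1008 = 8.821578 × 10^-5
  → Var(ȳ_str) = 4.7704189 × 10^-4.
Var(ȳ_srs) = (1 − 3200/46606)·3.337/3200 = 9.7121228 × 10^-4.
deff = (4.7704189 × 10^-4) / (9.7121228 × 10^-4) = 0.4912.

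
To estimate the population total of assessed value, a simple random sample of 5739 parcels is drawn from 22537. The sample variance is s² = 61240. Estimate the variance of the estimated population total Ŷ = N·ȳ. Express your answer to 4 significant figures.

Var(Ŷ) = N²·Var(ȳ) = N²·(1 − n/N)·s²/n.
f = 5739/22537 = 0.25464791; Var(ȳ) = 0.74535209·61240/5739 = 7.9535393.
Var(Ŷ) = 22537² · 7.9535393 = 4.0397328 × 10^9.

4.040 × 10^9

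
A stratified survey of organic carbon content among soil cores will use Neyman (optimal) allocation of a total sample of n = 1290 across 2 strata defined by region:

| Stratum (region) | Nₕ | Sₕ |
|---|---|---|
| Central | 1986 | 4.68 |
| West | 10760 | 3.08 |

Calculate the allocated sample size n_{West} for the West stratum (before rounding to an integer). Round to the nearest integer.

1007

Neyman allocation: nₕ = n·NₕSₕ / Σⱼ NⱼSⱼ.
Σ NⱼSⱼ = 1986·4.68 + 10760·3.08 = 42435.28.
n_{West} = 1290·10760·3.08 / 42435.28 = 1007.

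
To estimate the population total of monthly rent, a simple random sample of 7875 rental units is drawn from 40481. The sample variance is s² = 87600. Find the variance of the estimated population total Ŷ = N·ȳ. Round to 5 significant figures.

Var(Ŷ) = N²·Var(ȳ) = N²·(1 − n/N)·s²/n.
f = 7875/40481 = 0.19453571; Var(ȳ) = 0.80546429·87600/7875 = 8.9598314.
Var(Ŷ) = 40481² · 8.9598314 = 1.4682578 × 10^10.

1.4683 × 10^10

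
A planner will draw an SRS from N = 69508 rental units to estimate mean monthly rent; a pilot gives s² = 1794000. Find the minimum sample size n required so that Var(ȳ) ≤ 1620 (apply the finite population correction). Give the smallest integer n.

Without fpc, n₀ = s²/D = 1794000/1620 = 1107.4074.
With fpc, (1 − n/N)·s²/n ≤ D requires n ≥ n₀/(1 + n₀/N) = 1107.4074/(1 + 1107.4074/69508) = 1090.0408.
Rounding up, n = 1091.

1091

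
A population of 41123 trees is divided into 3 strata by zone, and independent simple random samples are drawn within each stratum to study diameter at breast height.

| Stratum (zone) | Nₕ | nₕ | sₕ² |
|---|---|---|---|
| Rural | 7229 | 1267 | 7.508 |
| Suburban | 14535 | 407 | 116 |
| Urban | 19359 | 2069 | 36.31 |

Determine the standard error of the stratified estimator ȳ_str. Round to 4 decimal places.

0.1955

Var(ȳ_str) = Σₕ Wₕ²(1 − fₕ)sₕ²/nₕ with Wₕ = Nₕ/N, N = 41123.
Rural: Wₕ = 0.17578970; term = 0.17578970²·(1 − 0.17526629)·7.508/1267 = 1.510248 × 10^-4.
Suburban: Wₕ = 0.35345184; term = 0.35345184²·(1 − 0.02800138)·116/407 = 0.034609054.
Urban: Wₕ = 0.47075846; term = 0.47075846²·(1 − 0.10687536)·36.31/2069 = 0.0034735543.
Sum = 0.038233633.
SE = √(0.038233633) = 0.1955.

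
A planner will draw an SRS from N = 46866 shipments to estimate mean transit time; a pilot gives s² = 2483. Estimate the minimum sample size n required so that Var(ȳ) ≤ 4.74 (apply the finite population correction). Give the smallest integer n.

519

Without fpc, n₀ = s²/D = 2483/4.74 = 523.8397.
With fpc, (1 − n/N)·s²/n ≤ D requires n ≥ n₀/(1 + n₀/N) = 523.8397/(1 + 523.8397/46866) = 518.0493.
Rounding up, n = 519.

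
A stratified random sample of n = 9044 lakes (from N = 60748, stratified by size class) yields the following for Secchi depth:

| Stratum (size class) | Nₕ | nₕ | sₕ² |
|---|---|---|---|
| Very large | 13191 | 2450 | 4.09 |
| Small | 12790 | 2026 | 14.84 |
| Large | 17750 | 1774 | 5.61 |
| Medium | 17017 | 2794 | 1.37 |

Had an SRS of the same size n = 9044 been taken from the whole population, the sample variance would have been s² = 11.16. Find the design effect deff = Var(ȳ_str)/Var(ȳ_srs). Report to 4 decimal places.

Var(ȳ_str) = Σ Wₕ²(1−fₕ)sₕ²/nₕ with Wₕ = Nₕ/60748:
  Very large: (13191/60748)²·(1−2450/13191)·4.09/2450 = 6.4093751 × 10^-5
  Small: (12790/60748)²·(1−2026/12790)·14.84/2026 = 2.7325916 × 10^-4
  Large: (17750/60748)²·(1−1774/17750)·5.61/1774 = 2.4300303 × 10^-4
  Medium: (17017/60748)²·(1−2794/17017)·1.37/2794 = 3.2159138 × 10^-5
  → Var(ȳ_str) = 6.1251508 × 10^-4.
Var(ȳ_srs) = (1 − 9044/60748)·11.16/9044 = 0.0010502575.
deff = (6.1251508 × 10^-4) / 0.0010502575 = 0.5832.

0.5832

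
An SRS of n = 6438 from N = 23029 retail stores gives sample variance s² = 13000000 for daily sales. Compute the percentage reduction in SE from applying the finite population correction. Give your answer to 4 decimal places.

f = n/N = 6438/23029 = 0.27956055.
SE_no-fpc = √(s²/n) = 44.936184; SE_fpc = √((1−f)s²/n) = 38.141251.
Ratio = √(1−f) = 0.84878704. Reduction = 100·(1 − 0.84878704) = 15.1213%.

15.1213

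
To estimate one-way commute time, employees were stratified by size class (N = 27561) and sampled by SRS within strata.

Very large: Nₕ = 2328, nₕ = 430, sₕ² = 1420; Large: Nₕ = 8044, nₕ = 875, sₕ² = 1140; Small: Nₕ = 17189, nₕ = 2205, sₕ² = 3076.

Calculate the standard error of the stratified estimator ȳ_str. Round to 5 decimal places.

Var(ȳ_str) = Σₕ Wₕ²(1 − fₕ)sₕ²/nₕ with Wₕ = Nₕ/N, N = 27561.
Very large: Wₕ = 0.08446718; term = 0.08446718²·(1 − 0.18470790)·1420/430 = 0.019209193.
Large: Wₕ = 0.29186169; term = 0.29186169²·(1 − 0.10877673)·1140/875 = 0.098909384.
Small: Wₕ = 0.62367113; term = 0.62367113²·(1 − 0.12827971)·3076/2205 = 0.47300548.
Sum = 0.59112406.
SE = √(0.59112406) = 0.76885.

0.76885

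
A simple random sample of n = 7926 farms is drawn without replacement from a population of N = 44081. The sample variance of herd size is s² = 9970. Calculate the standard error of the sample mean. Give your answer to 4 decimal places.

1.0157

Under SRS without replacement, Var(ȳ) = (1 − f)·s²/n with f = n/N = 7926/44081 = 0.17980536.
Var(ȳ) = (1 − 0.17980536)·9970/7926 = 0.82019464·1.2578854 = 1.0317109.
SE(ȳ) = √(1.0317109) = 1.0157.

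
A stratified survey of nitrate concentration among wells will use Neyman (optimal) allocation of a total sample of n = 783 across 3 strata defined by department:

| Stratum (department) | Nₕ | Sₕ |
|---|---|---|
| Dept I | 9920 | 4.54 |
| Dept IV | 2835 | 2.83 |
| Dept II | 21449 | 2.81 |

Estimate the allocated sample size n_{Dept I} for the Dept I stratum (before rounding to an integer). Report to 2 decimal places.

311.16

Neyman allocation: nₕ = n·NₕSₕ / Σⱼ NⱼSⱼ.
Σ NⱼSⱼ = 9920·4.54 + 2835·2.83 + 21449·2.81 = 113331.54.
n_{Dept I} = 783·9920·4.54 / 113331.54 = 311.16.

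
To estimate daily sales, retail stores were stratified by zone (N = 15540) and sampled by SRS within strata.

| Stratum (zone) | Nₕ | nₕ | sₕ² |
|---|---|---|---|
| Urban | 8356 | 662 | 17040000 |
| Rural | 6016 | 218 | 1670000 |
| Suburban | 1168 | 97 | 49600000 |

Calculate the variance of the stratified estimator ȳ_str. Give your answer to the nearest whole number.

10608

Var(ȳ_str) = Σₕ Wₕ²(1 − fₕ)sₕ²/nₕ with Wₕ = Nₕ/N, N = 15540.
Urban: Wₕ = 0.53770914; term = 0.53770914²·(1 − 0.07922451)·17040000/662 = 6852.6758.
Rural: Wₕ = 0.38712999; term = 0.38712999²·(1 − 0.03623670)·1670000/218 = 1106.4811.
Suburban: Wₕ = 0.07516088; term = 0.07516088²·(1 − 0.08304795)·49600000/97 = 2648.7455.
Sum = 10607.902.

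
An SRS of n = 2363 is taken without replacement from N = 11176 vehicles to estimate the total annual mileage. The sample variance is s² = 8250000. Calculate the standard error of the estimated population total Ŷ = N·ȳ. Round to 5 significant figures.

Var(Ŷ) = N²·Var(ȳ) = N²·(1 − n/N)·s²/n.
f = 2363/11176 = 0.21143522; Var(ȳ) = 0.78856478·8250000/2363 = 2753.1356.
Var(Ŷ) = 11176² · 2753.1356 = 3.4387483 × 10^11.
SE(Ŷ) = √(3.4387483 × 10^11) = 586410.

586410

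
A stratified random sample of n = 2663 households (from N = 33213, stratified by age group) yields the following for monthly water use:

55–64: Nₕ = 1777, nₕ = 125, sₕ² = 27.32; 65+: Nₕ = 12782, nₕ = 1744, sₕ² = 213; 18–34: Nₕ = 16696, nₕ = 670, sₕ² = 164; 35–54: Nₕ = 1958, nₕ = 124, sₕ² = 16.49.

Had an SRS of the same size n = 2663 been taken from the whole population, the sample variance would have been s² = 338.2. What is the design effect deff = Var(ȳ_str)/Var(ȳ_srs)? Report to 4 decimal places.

Var(ȳ_str) = Σ Wₕ²(1−fₕ)sₕ²/nₕ with Wₕ = Nₕ/33213:
  55–64: (1777/33213)²·(1−125/1777)·27.32/125 = 5.8163689 × 10^-4
  65+: (12782/33213)²·(1−1744/12782)·213/1744 = 0.015620902
  18–34: (16696/33213)²·(1−670/16696)·164/670 = 0.059373193
  35–54: (1958/33213)²·(1−124/1958)·16.49/124 = 4.3290717 × 10^-4
  → Var(ȳ_str) = 0.076008639.
Var(ȳ_srs) = (1 − 2663/33213)·338.2/2663 = 0.11681686.
deff = 0.076008639 / 0.11681686 = 0.6507.

0.6507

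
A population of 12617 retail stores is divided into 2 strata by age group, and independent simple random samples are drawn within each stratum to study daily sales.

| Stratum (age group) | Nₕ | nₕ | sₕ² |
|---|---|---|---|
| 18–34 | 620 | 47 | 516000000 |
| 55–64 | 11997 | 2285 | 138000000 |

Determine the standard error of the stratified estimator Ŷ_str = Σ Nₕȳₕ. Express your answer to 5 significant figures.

3.3071 × 10^6

Var(Ŷ_str) = Σₕ Nₕ²(1 − fₕ)sₕ²/nₕ.
18–34: 620²·(1 − 47/620)·516000000/47 = 3.9003013 × 10^12.
55–64: 11997²·(1 − 2285/11997)·138000000/2285 = 7.0367839 × 10^12.
Sum = 1.0937085 × 10^13.
SE = √(1.0937085 × 10^13) = 3.3071 × 10^6.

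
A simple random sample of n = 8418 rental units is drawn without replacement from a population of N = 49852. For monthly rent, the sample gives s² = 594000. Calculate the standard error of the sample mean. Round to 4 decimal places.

Under SRS without replacement, Var(ȳ) = (1 − f)·s²/n with f = n/N = 8418/49852 = 0.16885983.
Var(ȳ) = (1 − 0.16885983)·594000/8418 = 0.83114017·70.563079 = 58.64781.
SE(ȳ) = √(58.64781) = 7.6582.

7.6582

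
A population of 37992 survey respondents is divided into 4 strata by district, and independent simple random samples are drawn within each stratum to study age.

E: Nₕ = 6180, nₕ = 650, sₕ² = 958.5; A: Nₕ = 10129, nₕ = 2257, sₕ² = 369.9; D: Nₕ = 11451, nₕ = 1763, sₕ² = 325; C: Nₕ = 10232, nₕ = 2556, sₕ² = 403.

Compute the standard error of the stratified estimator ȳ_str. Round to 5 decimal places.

Var(ȳ_str) = Σₕ Wₕ²(1 − fₕ)sₕ²/nₕ with Wₕ = Nₕ/N, N = 37992.
E: Wₕ = 0.16266582; term = 0.16266582²·(1 − 0.10517799)·958.5/650 = 0.034914679.
A: Wₕ = 0.26660876; term = 0.26660876²·(1 − 0.22282555)·369.9/2257 = 0.0090535753.
D: Wₕ = 0.30140556; term = 0.30140556²·(1 − 0.15396035)·325/1763 = 0.014168513.
C: Wₕ = 0.26931986; term = 0.26931986²·(1 − 0.24980453)·403/2556 = 0.0085793697.
Sum = 0.066716137.
SE = √(0.066716137) = 0.25829.

0.25829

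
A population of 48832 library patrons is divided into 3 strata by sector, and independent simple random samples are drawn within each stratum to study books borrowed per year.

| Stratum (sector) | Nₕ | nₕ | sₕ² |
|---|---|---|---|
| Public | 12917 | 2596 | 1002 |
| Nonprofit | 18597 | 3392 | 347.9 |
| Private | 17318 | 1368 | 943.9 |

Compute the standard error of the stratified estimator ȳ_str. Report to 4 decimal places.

Var(ȳ_str) = Σₕ Wₕ²(1 − fₕ)sₕ²/nₕ with Wₕ = Nₕ/N, N = 48832.
Public: Wₕ = 0.26451917; term = 0.26451917²·(1 − 0.20097546)·1002/2596 = 0.021579305.
Nonprofit: Wₕ = 0.38083634; term = 0.38083634²·(1 − 0.18239501)·347.9/3392 = 0.012162389.
Private: Wₕ = 0.35464450; term = 0.35464450²·(1 − 0.07899296)·943.9/1368 = 0.079926222.
Sum = 0.11366792.
SE = √(0.11366792) = 0.3371.

0.3371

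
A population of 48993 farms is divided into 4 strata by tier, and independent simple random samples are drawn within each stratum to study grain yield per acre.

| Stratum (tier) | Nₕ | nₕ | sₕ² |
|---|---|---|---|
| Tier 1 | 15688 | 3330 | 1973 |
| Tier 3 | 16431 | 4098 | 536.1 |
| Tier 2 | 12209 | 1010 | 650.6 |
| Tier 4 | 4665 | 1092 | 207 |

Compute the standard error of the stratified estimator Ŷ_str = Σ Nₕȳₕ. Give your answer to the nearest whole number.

15252

Var(Ŷ_str) = Σₕ Nₕ²(1 − fₕ)sₕ²/nₕ.
Tier 1: 15688²·(1 − 3330/15688)·1973/3330 = 1.1486788 × 10^8.
Tier 3: 16431²·(1 − 4098/16431)·536.1/4098 = 2.6509808 × 10^7.
Tier 2: 12209²·(1 − 1010/12209)·650.6/1010 = 8.8074873 × 10^7.
Tier 4: 4665²·(1 − 1092/4665)·207/1092 = 3.1596019 × 10^6.
Sum = 2.3261216 × 10^8.
SE = √(2.3261216 × 10^8) = 15252.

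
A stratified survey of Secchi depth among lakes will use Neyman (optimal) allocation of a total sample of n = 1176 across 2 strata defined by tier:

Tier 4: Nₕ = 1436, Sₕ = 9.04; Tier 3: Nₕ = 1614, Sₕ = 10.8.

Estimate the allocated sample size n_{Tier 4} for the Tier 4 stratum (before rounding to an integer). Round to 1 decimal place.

Neyman allocation: nₕ = n·NₕSₕ / Σⱼ NⱼSⱼ.
Σ NⱼSⱼ = 1436·9.04 + 1614·10.8 = 30412.64.
n_{Tier 4} = 1176·1436·9.04 / 30412.64 = 502.0.

502.0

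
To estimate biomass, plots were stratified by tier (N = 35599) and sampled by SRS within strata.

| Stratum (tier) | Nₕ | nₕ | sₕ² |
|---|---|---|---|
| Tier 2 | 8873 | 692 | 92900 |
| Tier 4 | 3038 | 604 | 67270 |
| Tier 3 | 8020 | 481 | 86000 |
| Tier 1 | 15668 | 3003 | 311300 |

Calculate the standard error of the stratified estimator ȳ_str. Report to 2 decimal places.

Var(ȳ_str) = Σₕ Wₕ²(1 − fₕ)sₕ²/nₕ with Wₕ = Nₕ/N, N = 35599.
Tier 2: Wₕ = 0.24924857; term = 0.24924857²·(1 − 0.07798941)·92900/692 = 7.6897266.
Tier 4: Wₕ = 0.08533948; term = 0.08533948²·(1 − 0.19881501)·67270/604 = 0.64985615.
Tier 3: Wₕ = 0.22528723; term = 0.22528723²·(1 − 0.05997506)·86000/481 = 8.5303311.
Tier 1: Wₕ = 0.44012472; term = 0.44012472²·(1 − 0.19166454)·311300/3003 = 16.23181.
Sum = 33.101724.
SE = √(33.101724) = 5.75.

5.75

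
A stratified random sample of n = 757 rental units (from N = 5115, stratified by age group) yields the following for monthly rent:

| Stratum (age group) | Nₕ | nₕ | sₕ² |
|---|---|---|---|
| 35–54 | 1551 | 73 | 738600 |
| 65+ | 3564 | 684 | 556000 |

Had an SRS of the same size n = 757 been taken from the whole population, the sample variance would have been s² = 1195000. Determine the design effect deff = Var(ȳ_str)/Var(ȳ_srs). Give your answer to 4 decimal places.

0.8962

Var(ȳ_str) = Σ Wₕ²(1−fₕ)sₕ²/nₕ with Wₕ = Nₕ/5115:
  35–54: (1551/5115)²·(1−73/1551)·738600/73 = 886.50543
  65+: (3564/5115)²·(1−684/3564)·556000/684 = 318.90226
  → Var(ȳ_str) = 1205.4077.
Var(ȳ_srs) = (1 − 757/5115)·1195000/757 = 1344.9731.
deff = 1205.4077 / 1344.9731 = 0.8962.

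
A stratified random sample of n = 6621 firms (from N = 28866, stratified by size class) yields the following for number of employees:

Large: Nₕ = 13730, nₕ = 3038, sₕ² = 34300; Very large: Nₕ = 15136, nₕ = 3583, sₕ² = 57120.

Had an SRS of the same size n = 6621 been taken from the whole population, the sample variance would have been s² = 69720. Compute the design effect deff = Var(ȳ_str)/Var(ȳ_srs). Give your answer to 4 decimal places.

Var(ȳ_str) = Σ Wₕ²(1−fₕ)sₕ²/nₕ with Wₕ = Nₕ/28866:
  Large: (13730/28866)²·(1−3038/13730)·34300/3038 = 1.9891275
  Very large: (15136/28866)²·(1−3583/15136)·57120/3583 = 3.3456004
  → Var(ȳ_str) = 5.3347279.
Var(ȳ_srs) = (1 − 6621/28866)·69720/6621 = 8.1148331.
deff = 5.3347279 / 8.1148331 = 0.6574.

0.6574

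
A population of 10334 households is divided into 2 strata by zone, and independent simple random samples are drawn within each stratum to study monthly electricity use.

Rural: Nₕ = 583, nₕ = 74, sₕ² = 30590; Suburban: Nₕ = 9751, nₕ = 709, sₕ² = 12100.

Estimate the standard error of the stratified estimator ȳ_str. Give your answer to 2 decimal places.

3.90

Var(ȳ_str) = Σₕ Wₕ²(1 − fₕ)sₕ²/nₕ with Wₕ = Nₕ/N, N = 10334.
Rural: Wₕ = 0.05641572; term = 0.05641572²·(1 − 0.12692967)·30590/74 = 1.148675.
Suburban: Wₕ = 0.94358428; term = 0.94358428²·(1 − 0.07271049)·12100/709 = 14.090159.
Sum = 15.238834.
SE = √(15.238834) = 3.90.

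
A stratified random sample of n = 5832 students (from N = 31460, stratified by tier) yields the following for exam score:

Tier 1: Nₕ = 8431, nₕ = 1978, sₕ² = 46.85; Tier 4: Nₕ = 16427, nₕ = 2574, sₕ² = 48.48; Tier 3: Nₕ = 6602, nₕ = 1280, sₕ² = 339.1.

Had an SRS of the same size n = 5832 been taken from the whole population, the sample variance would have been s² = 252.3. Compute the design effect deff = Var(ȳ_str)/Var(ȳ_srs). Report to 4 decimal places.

0.4267

Var(ȳ_str) = Σ Wₕ²(1−fₕ)sₕ²/nₕ with Wₕ = Nₕ/31460:
  Tier 1: (8431/31460)²·(1−1978/8431)·46.85/1978 = 0.0013019869
  Tier 4: (16427/31460)²·(1−2574/16427)·48.48/2574 = 0.0043305068
  Tier 3: (6602/31460)²·(1−1280/6602)·339.1/1280 = 0.0094048262
  → Var(ȳ_str) = 0.01503732.
Var(ȳ_srs) = (1 − 5832/31460)·252.3/5832 = 0.035241609.
deff = 0.01503732 / 0.035241609 = 0.4267.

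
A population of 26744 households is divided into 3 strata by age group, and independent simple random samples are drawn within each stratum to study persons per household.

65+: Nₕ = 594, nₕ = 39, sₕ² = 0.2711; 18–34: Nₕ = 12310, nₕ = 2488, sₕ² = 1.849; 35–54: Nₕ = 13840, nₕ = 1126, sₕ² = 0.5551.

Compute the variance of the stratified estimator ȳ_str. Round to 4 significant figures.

2.501 × 10^-4

Var(ȳ_str) = Σₕ Wₕ²(1 − fₕ)sₕ²/nₕ with Wₕ = Nₕ/N, N = 26744.
65+: Wₕ = 0.02221059; term = 0.02221059²·(1 − 0.06565657)·0.2711/39 = 3.2039934 × 10^-6.
18–34: Wₕ = 0.46029016; term = 0.46029016²·(1 − 0.20211210)·1.849/2488 = 1.2562955 × 10^-4.
35–54: Wₕ = 0.51749925; term = 0.51749925²·(1 − 0.08135838)·0.5551/1126 = 1.2128257 × 10^-4.
Sum = 2.5011611 × 10^-4.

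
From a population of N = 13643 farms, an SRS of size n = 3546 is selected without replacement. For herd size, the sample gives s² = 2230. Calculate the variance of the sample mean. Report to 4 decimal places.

0.4654

Under SRS without replacement, Var(ȳ) = (1 − f)·s²/n with f = n/N = 3546/13643 = 0.25991351.
Var(ȳ) = (1 − 0.25991351)·2230/3546 = 0.74008649·0.62887761 = 0.46542382.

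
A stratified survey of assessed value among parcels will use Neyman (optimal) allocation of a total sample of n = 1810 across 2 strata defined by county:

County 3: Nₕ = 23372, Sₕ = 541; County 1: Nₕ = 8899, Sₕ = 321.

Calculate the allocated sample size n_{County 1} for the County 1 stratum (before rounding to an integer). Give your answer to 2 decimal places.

Neyman allocation: nₕ = n·NₕSₕ / Σⱼ NⱼSⱼ.
Σ NⱼSⱼ = 23372·541 + 8899·321 = 1.5500831 × 10^7.
n_{County 1} = 1810·8899·321 / (1.5500831 × 10^7) = 333.56.

333.56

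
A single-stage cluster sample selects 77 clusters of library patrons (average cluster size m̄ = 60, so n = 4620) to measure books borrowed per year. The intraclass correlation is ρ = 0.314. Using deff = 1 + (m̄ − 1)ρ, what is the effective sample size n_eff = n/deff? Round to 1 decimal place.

deff = 1 + (60 − 1)·0.314 = 1 + 18.526 = 19.526.
n_eff = 4620 / 19.526 = 236.6.

236.6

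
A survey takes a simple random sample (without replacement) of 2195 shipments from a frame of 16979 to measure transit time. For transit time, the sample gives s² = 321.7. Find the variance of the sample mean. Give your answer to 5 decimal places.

0.12761

Under SRS without replacement, Var(ȳ) = (1 − f)·s²/n with f = n/N = 2195/16979 = 0.12927734.
Var(ȳ) = (1 − 0.12927734)·321.7/2195 = 0.87072266·0.14656036 = 0.12761343.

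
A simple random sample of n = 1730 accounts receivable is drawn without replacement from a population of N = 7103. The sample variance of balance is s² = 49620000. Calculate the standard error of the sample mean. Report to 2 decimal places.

147.30

Under SRS without replacement, Var(ȳ) = (1 − f)·s²/n with f = n/N = 1730/7103 = 0.24355906.
Var(ȳ) = (1 − 0.24355906)·49620000/1730 = 0.75644094·28682.081 = 21696.3.
SE(ȳ) = √(21696.3) = 147.30.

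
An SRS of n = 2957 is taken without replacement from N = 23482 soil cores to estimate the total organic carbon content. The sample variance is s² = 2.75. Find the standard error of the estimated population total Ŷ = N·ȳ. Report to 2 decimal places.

669.50

Var(Ŷ) = N²·Var(ȳ) = N²·(1 − n/N)·s²/n.
f = 2957/23482 = 0.12592624; Var(ȳ) = 0.87407376·2.75/2957 = 8.1288564 × 10^-4.
Var(Ŷ) = 23482² · (8.1288564 × 10^-4) = 448228.66.
SE(Ŷ) = √(448228.66) = 669.50.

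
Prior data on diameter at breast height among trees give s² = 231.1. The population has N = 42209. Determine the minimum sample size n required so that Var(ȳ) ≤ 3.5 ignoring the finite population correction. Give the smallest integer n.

Without fpc, n₀ = s²/D = 231.1/3.5 = 66.0286.
Rounding up, n = 67.

67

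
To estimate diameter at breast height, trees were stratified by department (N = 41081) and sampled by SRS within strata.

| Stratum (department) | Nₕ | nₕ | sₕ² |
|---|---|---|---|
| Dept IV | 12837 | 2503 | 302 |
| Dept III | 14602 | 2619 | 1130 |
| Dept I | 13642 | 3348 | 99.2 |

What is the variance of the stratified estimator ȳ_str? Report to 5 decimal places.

0.05668

Var(ȳ_str) = Σₕ Wₕ²(1 − fₕ)sₕ²/nₕ with Wₕ = Nₕ/N, N = 41081.
Dept IV: Wₕ = 0.31248022; term = 0.31248022²·(1 − 0.19498325)·302/2503 = 0.009484099.
Dept III: Wₕ = 0.35544412; term = 0.35544412²·(1 − 0.17935899)·1130/2619 = 0.044734113.
Dept I: Wₕ = 0.33207566; term = 0.33207566²·(1 − 0.24541856)·99.2/3348 = 0.002465508.
Sum = 0.05668372.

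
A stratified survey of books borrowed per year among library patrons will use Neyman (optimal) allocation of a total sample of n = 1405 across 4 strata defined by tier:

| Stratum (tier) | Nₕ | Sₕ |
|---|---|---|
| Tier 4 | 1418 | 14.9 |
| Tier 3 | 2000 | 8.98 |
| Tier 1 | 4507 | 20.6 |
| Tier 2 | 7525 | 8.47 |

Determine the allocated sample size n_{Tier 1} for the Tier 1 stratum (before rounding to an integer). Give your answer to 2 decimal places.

666.67

Neyman allocation: nₕ = n·NₕSₕ / Σⱼ NⱼSⱼ.
Σ NⱼSⱼ = 1418·14.9 + 2000·8.98 + 4507·20.6 + 7525·8.47 = 195669.15.
n_{Tier 1} = 1405·4507·20.6 / 195669.15 = 666.67.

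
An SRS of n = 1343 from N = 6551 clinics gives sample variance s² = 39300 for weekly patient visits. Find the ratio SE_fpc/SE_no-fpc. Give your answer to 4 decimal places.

0.8916

f = n/N = 1343/6551 = 0.20500687.
SE_no-fpc = √(s²/n) = 5.4095142; SE_fpc = √((1−f)s²/n) = 4.823252.
Ratio = √(1−f) = 0.89162387.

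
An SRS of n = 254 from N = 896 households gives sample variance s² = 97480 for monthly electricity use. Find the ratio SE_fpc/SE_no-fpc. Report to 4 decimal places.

f = n/N = 254/896 = 0.28348214.
SE_no-fpc = √(s²/n) = 19.590292; SE_fpc = √((1−f)s²/n) = 16.582668.
Ratio = √(1−f) = 0.84647378.

0.8465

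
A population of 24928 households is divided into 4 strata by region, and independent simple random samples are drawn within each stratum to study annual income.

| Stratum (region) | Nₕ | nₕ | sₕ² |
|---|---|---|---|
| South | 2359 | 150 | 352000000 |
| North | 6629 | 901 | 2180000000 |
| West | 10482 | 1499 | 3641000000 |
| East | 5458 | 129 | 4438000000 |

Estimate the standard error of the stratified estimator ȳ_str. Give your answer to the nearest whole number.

Var(ȳ_str) = Σₕ Wₕ²(1 − fₕ)sₕ²/nₕ with Wₕ = Nₕ/N, N = 24928.
South: Wₕ = 0.09463254; term = 0.09463254²·(1 − 0.06358627)·352000000/150 = 19678.871.
North: Wₕ = 0.26592587; term = 0.26592587²·(1 − 0.13591794)·2180000000/901 = 147845.41.
West: Wₕ = 0.42049101; term = 0.42049101²·(1 − 0.14300706)·3641000000/1499 = 368052.46.
East: Wₕ = 0.21895058; term = 0.21895058²·(1 − 0.02363503)·4438000000/129 = 1.6102821 × 10^6.
Sum = 2.1458588 × 10^6.
SE = √(2.1458588 × 10^6) = 1465.

1465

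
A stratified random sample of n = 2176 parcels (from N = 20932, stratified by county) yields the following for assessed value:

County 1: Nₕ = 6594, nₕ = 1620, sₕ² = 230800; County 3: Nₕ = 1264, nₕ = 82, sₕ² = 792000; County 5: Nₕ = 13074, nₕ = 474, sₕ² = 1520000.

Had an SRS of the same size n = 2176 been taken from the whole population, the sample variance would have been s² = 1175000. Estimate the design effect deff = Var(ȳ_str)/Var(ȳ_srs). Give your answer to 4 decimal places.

2.5819

Var(ȳ_str) = Σ Wₕ²(1−fₕ)sₕ²/nₕ with Wₕ = Nₕ/20932:
  County 1: (6594/20932)²·(1−1620/6594)·230800/1620 = 10.664833
  County 3: (1264/20932)²·(1−82/1264)·792000/82 = 32.934754
  County 5: (13074/20932)²·(1−474/13074)·1520000/474 = 1205.6544
  → Var(ȳ_str) = 1249.254.
Var(ȳ_srs) = (1 − 2176/20932)·1175000/2176 = 483.84747.
deff = 1249.254 / 483.84747 = 2.5819.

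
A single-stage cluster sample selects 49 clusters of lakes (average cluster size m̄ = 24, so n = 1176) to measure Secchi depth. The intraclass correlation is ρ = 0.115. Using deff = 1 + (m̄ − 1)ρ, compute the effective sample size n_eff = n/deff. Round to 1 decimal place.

322.6

deff = 1 + (24 − 1)·0.115 = 1 + 2.645 = 3.645.
n_eff = 1176 / 3.645 = 322.6.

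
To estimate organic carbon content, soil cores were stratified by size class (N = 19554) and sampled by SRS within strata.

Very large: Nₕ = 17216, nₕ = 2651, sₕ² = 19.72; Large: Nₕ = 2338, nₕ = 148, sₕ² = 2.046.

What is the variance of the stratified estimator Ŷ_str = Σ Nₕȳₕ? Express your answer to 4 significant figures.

1.936 × 10^6

Var(Ŷ_str) = Σₕ Nₕ²(1 − fₕ)sₕ²/nₕ.
Very large: 17216²·(1 − 2651/17216)·19.72/2651 = 1.8652624 × 10^6.
Large: 2338²·(1 − 148/2338)·2.046/148 = 70783.582.
Sum = 1.936046 × 10^6.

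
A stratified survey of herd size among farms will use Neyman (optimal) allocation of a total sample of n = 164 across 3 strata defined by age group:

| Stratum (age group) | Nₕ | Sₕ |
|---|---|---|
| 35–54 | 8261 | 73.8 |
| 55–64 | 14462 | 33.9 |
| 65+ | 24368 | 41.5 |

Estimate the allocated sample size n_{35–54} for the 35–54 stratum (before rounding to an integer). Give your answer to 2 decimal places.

47.36

Neyman allocation: nₕ = n·NₕSₕ / Σⱼ NⱼSⱼ.
Σ NⱼSⱼ = 8261·73.8 + 14462·33.9 + 24368·41.5 = 2.1111956 × 10^6.
n_{35–54} = 164·8261·73.8 / (2.1111956 × 10^6) = 47.36.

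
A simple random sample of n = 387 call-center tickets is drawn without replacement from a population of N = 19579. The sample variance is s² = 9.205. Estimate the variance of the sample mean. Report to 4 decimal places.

Under SRS without replacement, Var(ȳ) = (1 − f)·s²/n with f = n/N = 387/19579 = 0.01976608.
Var(ȳ) = (1 − 0.01976608)·9.205/387 = 0.98023392·0.02378553 = 0.023315383.

0.0233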